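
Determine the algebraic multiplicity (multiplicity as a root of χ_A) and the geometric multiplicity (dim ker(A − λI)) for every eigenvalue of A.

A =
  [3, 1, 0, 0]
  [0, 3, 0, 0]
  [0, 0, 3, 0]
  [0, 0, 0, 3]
λ = 3: alg = 4, geom = 3

Step 1 — factor the characteristic polynomial to read off the algebraic multiplicities:
  χ_A(x) = (x - 3)^4

Step 2 — compute geometric multiplicities via the rank-nullity identity g(λ) = n − rank(A − λI):
  rank(A − (3)·I) = 1, so dim ker(A − (3)·I) = n − 1 = 3

Summary:
  λ = 3: algebraic multiplicity = 4, geometric multiplicity = 3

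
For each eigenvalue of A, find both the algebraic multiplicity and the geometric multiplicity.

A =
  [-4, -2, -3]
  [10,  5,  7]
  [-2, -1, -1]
λ = 0: alg = 3, geom = 1

Step 1 — factor the characteristic polynomial to read off the algebraic multiplicities:
  χ_A(x) = x^3

Step 2 — compute geometric multiplicities via the rank-nullity identity g(λ) = n − rank(A − λI):
  rank(A − (0)·I) = 2, so dim ker(A − (0)·I) = n − 2 = 1

Summary:
  λ = 0: algebraic multiplicity = 3, geometric multiplicity = 1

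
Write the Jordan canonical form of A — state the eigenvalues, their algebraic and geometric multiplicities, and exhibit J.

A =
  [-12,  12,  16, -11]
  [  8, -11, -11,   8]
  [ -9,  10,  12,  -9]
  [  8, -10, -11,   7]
J_3(-1) ⊕ J_1(-1)

The characteristic polynomial is
  det(x·I − A) = x^4 + 4*x^3 + 6*x^2 + 4*x + 1 = (x + 1)^4

Eigenvalues and multiplicities (the geometric multiplicity of λ is n − rank(A − λI), which equals the number of Jordan blocks for λ):
  λ = -1: algebraic multiplicity = 4, geometric multiplicity = 2

Determining the block sizes for each eigenvalue:
  λ = -1: with am = 4 and gm = 2, the partition is not yet determined (e.g. several partitions of 4 into 2 parts exist). Let N = A − (-1)·I. Computing rank(N^1) = 2, rank(N^2) = 1, rank(N^3) = 0; the number of blocks of size ≥ j is rank(N^{j−1}) − rank(N^j), giving [2, 1, 1]. So we have 1 block(s) of size 3, 1 block(s) of size 1 → block sizes [3, 1]

Assembling the blocks gives a Jordan form
J =
  [-1,  1,  0,  0]
  [ 0, -1,  1,  0]
  [ 0,  0, -1,  0]
  [ 0,  0,  0, -1]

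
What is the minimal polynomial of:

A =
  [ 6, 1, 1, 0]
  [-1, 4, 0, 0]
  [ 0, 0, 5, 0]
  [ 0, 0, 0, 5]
x^3 - 15*x^2 + 75*x - 125

The characteristic polynomial is χ_A(x) = (x - 5)^4, so the eigenvalues are known. The minimal polynomial is
  m_A(x) = Π_λ (x − λ)^{k_λ}
where k_λ is the size of the *largest* Jordan block for λ (equivalently, the smallest k with (A − λI)^k v = 0 for every generalised eigenvector v of λ).

  λ = 5: largest Jordan block has size 3, contributing (x − 5)^3

So m_A(x) = (x - 5)^3 = x^3 - 15*x^2 + 75*x - 125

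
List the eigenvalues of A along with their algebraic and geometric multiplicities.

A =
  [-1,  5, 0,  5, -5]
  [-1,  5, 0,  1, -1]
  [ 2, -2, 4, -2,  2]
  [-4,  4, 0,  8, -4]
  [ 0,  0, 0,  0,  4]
λ = 4: alg = 5, geom = 4

Step 1 — factor the characteristic polynomial to read off the algebraic multiplicities:
  χ_A(x) = (x - 4)^5

Step 2 — compute geometric multiplicities via the rank-nullity identity g(λ) = n − rank(A − λI):
  rank(A − (4)·I) = 1, so dim ker(A − (4)·I) = n − 1 = 4

Summary:
  λ = 4: algebraic multiplicity = 5, geometric multiplicity = 4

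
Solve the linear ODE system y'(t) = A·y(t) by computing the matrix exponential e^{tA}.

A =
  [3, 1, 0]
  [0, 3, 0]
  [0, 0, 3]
e^{tA} =
  [exp(3*t), t*exp(3*t), 0]
  [0, exp(3*t), 0]
  [0, 0, exp(3*t)]

Strategy: write A = P · J · P⁻¹ where J is a Jordan canonical form, so e^{tA} = P · e^{tJ} · P⁻¹, and e^{tJ} can be computed block-by-block.

A has Jordan form
J =
  [3, 1, 0]
  [0, 3, 0]
  [0, 0, 3]
(up to reordering of blocks).

Per-block formulas:
  For a 1×1 block at λ = 3: exp(t · [3]) = [e^(3t)].
  For a 2×2 Jordan block J_2(3): exp(t · J_2(3)) = e^(3t)·(I + t·N), where N is the 2×2 nilpotent shift.

After assembling e^{tJ} and conjugating by P, we get:

e^{tA} =
  [exp(3*t), t*exp(3*t), 0]
  [0, exp(3*t), 0]
  [0, 0, exp(3*t)]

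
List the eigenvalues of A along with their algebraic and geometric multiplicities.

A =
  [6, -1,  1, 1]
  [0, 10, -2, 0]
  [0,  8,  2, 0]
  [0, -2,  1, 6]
λ = 6: alg = 4, geom = 2

Step 1 — factor the characteristic polynomial to read off the algebraic multiplicities:
  χ_A(x) = (x - 6)^4

Step 2 — compute geometric multiplicities via the rank-nullity identity g(λ) = n − rank(A − λI):
  rank(A − (6)·I) = 2, so dim ker(A − (6)·I) = n − 2 = 2

Summary:
  λ = 6: algebraic multiplicity = 4, geometric multiplicity = 2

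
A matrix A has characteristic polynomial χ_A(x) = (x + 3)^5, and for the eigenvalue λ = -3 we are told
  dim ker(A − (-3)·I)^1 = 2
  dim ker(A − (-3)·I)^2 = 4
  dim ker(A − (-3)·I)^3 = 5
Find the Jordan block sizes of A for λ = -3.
Block sizes for λ = -3: [3, 2]

From the dimensions of kernels of powers, the number of Jordan blocks of size at least j is d_j − d_{j−1} where d_j = dim ker(N^j) (with d_0 = 0). Computing the differences gives [2, 2, 1].
The number of blocks of size exactly k is (#blocks of size ≥ k) − (#blocks of size ≥ k + 1), so the partition is: 1 block(s) of size 2, 1 block(s) of size 3.
In nonincreasing order the block sizes are [3, 2].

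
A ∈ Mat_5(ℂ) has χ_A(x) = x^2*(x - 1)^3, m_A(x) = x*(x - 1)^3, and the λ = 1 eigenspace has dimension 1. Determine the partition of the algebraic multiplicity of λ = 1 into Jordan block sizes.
Block sizes for λ = 1: [3]

Step 1 — from the characteristic polynomial, algebraic multiplicity of λ = 1 is 3. From dim ker(A − (1)·I) = 1, there are exactly 1 Jordan blocks for λ = 1.
Step 2 — from the minimal polynomial, the factor (x − 1)^3 tells us the largest block for λ = 1 has size 3.
Step 3 — with total size 3, 1 blocks, and largest block 3, the block sizes (in nonincreasing order) are [3].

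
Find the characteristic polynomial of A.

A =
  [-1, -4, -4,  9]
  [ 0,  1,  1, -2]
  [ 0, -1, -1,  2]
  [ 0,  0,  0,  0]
x^4 + x^3

Expanding det(x·I − A) (e.g. by cofactor expansion or by noting that A is similar to its Jordan form J, which has the same characteristic polynomial as A) gives
  χ_A(x) = x^4 + x^3
which factors as x^3*(x + 1). The eigenvalues (with algebraic multiplicities) are λ = -1 with multiplicity 1, λ = 0 with multiplicity 3.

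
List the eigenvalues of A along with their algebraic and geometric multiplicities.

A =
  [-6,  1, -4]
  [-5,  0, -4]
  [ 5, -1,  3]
λ = -1: alg = 3, geom = 2

Step 1 — factor the characteristic polynomial to read off the algebraic multiplicities:
  χ_A(x) = (x + 1)^3

Step 2 — compute geometric multiplicities via the rank-nullity identity g(λ) = n − rank(A − λI):
  rank(A − (-1)·I) = 1, so dim ker(A − (-1)·I) = n − 1 = 2

Summary:
  λ = -1: algebraic multiplicity = 3, geometric multiplicity = 2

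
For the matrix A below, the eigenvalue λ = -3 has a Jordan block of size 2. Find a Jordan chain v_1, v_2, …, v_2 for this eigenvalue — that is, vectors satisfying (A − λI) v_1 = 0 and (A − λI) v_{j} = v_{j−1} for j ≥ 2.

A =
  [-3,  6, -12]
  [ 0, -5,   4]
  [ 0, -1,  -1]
A Jordan chain for λ = -3 of length 2:
v_1 = (6, -2, -1)ᵀ
v_2 = (0, 1, 0)ᵀ

Let N = A − (-3)·I. We want v_2 with N^2 v_2 = 0 but N^1 v_2 ≠ 0; then v_{j-1} := N · v_j for j = 2, …, 2.

Pick v_2 = (0, 1, 0)ᵀ.
Then v_1 = N · v_2 = (6, -2, -1)ᵀ.

Sanity check: (A − (-3)·I) v_1 = (0, 0, 0)ᵀ = 0. ✓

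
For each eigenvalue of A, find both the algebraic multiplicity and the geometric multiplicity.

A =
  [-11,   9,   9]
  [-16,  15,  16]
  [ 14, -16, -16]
λ = -5: alg = 2, geom = 1; λ = -2: alg = 1, geom = 1

Step 1 — factor the characteristic polynomial to read off the algebraic multiplicities:
  χ_A(x) = (x + 2)*(x + 5)^2

Step 2 — compute geometric multiplicities via the rank-nullity identity g(λ) = n − rank(A − λI):
  rank(A − (-5)·I) = 2, so dim ker(A − (-5)·I) = n − 2 = 1
  rank(A − (-2)·I) = 2, so dim ker(A − (-2)·I) = n − 2 = 1

Summary:
  λ = -5: algebraic multiplicity = 2, geometric multiplicity = 1
  λ = -2: algebraic multiplicity = 1, geometric multiplicity = 1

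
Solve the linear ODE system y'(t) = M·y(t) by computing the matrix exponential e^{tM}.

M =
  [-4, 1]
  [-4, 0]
e^{tM} =
  [-2*t*exp(-2*t) + exp(-2*t), t*exp(-2*t)]
  [-4*t*exp(-2*t), 2*t*exp(-2*t) + exp(-2*t)]

Strategy: write M = P · J · P⁻¹ where J is a Jordan canonical form, so e^{tM} = P · e^{tJ} · P⁻¹, and e^{tJ} can be computed block-by-block.

M has Jordan form
J =
  [-2,  1]
  [ 0, -2]
(up to reordering of blocks).

Per-block formulas:
  For a 2×2 Jordan block J_2(-2): exp(t · J_2(-2)) = e^(-2t)·(I + t·N), where N is the 2×2 nilpotent shift.

After assembling e^{tJ} and conjugating by P, we get:

e^{tM} =
  [-2*t*exp(-2*t) + exp(-2*t), t*exp(-2*t)]
  [-4*t*exp(-2*t), 2*t*exp(-2*t) + exp(-2*t)]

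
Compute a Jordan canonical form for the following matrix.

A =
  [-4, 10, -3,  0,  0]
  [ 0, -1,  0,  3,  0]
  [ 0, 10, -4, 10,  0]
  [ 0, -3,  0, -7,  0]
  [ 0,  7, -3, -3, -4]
J_2(-4) ⊕ J_2(-4) ⊕ J_1(-4)

The characteristic polynomial is
  det(x·I − A) = x^5 + 20*x^4 + 160*x^3 + 640*x^2 + 1280*x + 1024 = (x + 4)^5

Eigenvalues and multiplicities (the geometric multiplicity of λ is n − rank(A − λI), which equals the number of Jordan blocks for λ):
  λ = -4: algebraic multiplicity = 5, geometric multiplicity = 3

Determining the block sizes for each eigenvalue:
  λ = -4: with am = 5 and gm = 3, the partition is not yet determined (e.g. several partitions of 5 into 3 parts exist). Let N = A − (-4)·I. Computing rank(N^1) = 2, rank(N^2) = 0; the number of blocks of size ≥ j is rank(N^{j−1}) − rank(N^j), giving [3, 2]. So we have 2 block(s) of size 2, 1 block(s) of size 1 → block sizes [2, 2, 1]

Assembling the blocks gives a Jordan form
J =
  [-4,  1,  0,  0,  0]
  [ 0, -4,  0,  0,  0]
  [ 0,  0, -4,  1,  0]
  [ 0,  0,  0, -4,  0]
  [ 0,  0,  0,  0, -4]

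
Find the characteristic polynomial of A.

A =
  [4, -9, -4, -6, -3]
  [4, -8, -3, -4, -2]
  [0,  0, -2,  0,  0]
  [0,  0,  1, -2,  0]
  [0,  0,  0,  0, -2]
x^5 + 10*x^4 + 40*x^3 + 80*x^2 + 80*x + 32

Expanding det(x·I − A) (e.g. by cofactor expansion or by noting that A is similar to its Jordan form J, which has the same characteristic polynomial as A) gives
  χ_A(x) = x^5 + 10*x^4 + 40*x^3 + 80*x^2 + 80*x + 32
which factors as (x + 2)^5. The eigenvalues (with algebraic multiplicities) are λ = -2 with multiplicity 5.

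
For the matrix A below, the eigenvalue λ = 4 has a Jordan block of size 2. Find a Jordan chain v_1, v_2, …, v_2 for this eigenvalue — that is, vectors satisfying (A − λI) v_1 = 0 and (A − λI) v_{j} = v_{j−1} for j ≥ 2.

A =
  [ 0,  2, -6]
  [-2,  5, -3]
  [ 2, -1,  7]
A Jordan chain for λ = 4 of length 2:
v_1 = (-4, -2, 2)ᵀ
v_2 = (1, 0, 0)ᵀ

Let N = A − (4)·I. We want v_2 with N^2 v_2 = 0 but N^1 v_2 ≠ 0; then v_{j-1} := N · v_j for j = 2, …, 2.

Pick v_2 = (1, 0, 0)ᵀ.
Then v_1 = N · v_2 = (-4, -2, 2)ᵀ.

Sanity check: (A − (4)·I) v_1 = (0, 0, 0)ᵀ = 0. ✓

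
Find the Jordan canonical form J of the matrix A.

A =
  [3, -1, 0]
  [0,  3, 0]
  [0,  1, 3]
J_2(3) ⊕ J_1(3)

The characteristic polynomial is
  det(x·I − A) = x^3 - 9*x^2 + 27*x - 27 = (x - 3)^3

Eigenvalues and multiplicities (the geometric multiplicity of λ is n − rank(A − λI), which equals the number of Jordan blocks for λ):
  λ = 3: algebraic multiplicity = 3, geometric multiplicity = 2

Determining the block sizes for each eigenvalue:
  λ = 3: 2 blocks summing to 3 forces exactly one block of size 2 and the rest size 1 → block sizes [2, 1]

Assembling the blocks gives a Jordan form
J =
  [3, 1, 0]
  [0, 3, 0]
  [0, 0, 3]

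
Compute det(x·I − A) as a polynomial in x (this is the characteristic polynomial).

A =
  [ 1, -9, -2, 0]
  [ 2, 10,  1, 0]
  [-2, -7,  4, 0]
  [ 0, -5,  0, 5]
x^4 - 20*x^3 + 150*x^2 - 500*x + 625

Expanding det(x·I − A) (e.g. by cofactor expansion or by noting that A is similar to its Jordan form J, which has the same characteristic polynomial as A) gives
  χ_A(x) = x^4 - 20*x^3 + 150*x^2 - 500*x + 625
which factors as (x - 5)^4. The eigenvalues (with algebraic multiplicities) are λ = 5 with multiplicity 4.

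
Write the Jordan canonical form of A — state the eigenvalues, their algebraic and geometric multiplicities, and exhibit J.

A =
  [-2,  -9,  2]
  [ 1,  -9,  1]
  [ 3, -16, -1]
J_3(-4)

The characteristic polynomial is
  det(x·I − A) = x^3 + 12*x^2 + 48*x + 64 = (x + 4)^3

Eigenvalues and multiplicities (the geometric multiplicity of λ is n − rank(A − λI), which equals the number of Jordan blocks for λ):
  λ = -4: algebraic multiplicity = 3, geometric multiplicity = 1

Determining the block sizes for each eigenvalue:
  λ = -4: one block (gm = 1), so the single block has size am = 3 → block sizes [3]

Assembling the blocks gives a Jordan form
J =
  [-4,  1,  0]
  [ 0, -4,  1]
  [ 0,  0, -4]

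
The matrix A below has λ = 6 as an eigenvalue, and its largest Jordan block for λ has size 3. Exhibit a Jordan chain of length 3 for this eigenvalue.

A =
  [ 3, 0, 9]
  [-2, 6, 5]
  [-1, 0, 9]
A Jordan chain for λ = 6 of length 3:
v_1 = (0, 1, 0)ᵀ
v_2 = (-3, -2, -1)ᵀ
v_3 = (1, 0, 0)ᵀ

Let N = A − (6)·I. We want v_3 with N^3 v_3 = 0 but N^2 v_3 ≠ 0; then v_{j-1} := N · v_j for j = 3, …, 2.

Pick v_3 = (1, 0, 0)ᵀ.
Then v_2 = N · v_3 = (-3, -2, -1)ᵀ.
Then v_1 = N · v_2 = (0, 1, 0)ᵀ.

Sanity check: (A − (6)·I) v_1 = (0, 0, 0)ᵀ = 0. ✓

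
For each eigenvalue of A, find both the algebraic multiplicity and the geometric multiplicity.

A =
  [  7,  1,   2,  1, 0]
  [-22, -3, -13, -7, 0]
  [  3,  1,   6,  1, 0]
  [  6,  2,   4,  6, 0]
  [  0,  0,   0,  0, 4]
λ = 4: alg = 5, geom = 3

Step 1 — factor the characteristic polynomial to read off the algebraic multiplicities:
  χ_A(x) = (x - 4)^5

Step 2 — compute geometric multiplicities via the rank-nullity identity g(λ) = n − rank(A − λI):
  rank(A − (4)·I) = 2, so dim ker(A − (4)·I) = n − 2 = 3

Summary:
  λ = 4: algebraic multiplicity = 5, geometric multiplicity = 3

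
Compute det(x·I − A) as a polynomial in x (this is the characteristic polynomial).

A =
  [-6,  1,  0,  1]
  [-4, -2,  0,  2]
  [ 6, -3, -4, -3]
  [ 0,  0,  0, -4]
x^4 + 16*x^3 + 96*x^2 + 256*x + 256

Expanding det(x·I − A) (e.g. by cofactor expansion or by noting that A is similar to its Jordan form J, which has the same characteristic polynomial as A) gives
  χ_A(x) = x^4 + 16*x^3 + 96*x^2 + 256*x + 256
which factors as (x + 4)^4. The eigenvalues (with algebraic multiplicities) are λ = -4 with multiplicity 4.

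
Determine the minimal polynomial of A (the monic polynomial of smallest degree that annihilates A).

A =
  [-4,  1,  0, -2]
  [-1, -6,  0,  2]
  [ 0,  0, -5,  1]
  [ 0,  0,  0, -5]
x^2 + 10*x + 25

The characteristic polynomial is χ_A(x) = (x + 5)^4, so the eigenvalues are known. The minimal polynomial is
  m_A(x) = Π_λ (x − λ)^{k_λ}
where k_λ is the size of the *largest* Jordan block for λ (equivalently, the smallest k with (A − λI)^k v = 0 for every generalised eigenvector v of λ).

  λ = -5: largest Jordan block has size 2, contributing (x + 5)^2

So m_A(x) = (x + 5)^2 = x^2 + 10*x + 25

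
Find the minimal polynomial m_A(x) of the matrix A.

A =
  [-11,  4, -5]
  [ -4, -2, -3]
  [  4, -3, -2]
x^3 + 15*x^2 + 75*x + 125

The characteristic polynomial is χ_A(x) = (x + 5)^3, so the eigenvalues are known. The minimal polynomial is
  m_A(x) = Π_λ (x − λ)^{k_λ}
where k_λ is the size of the *largest* Jordan block for λ (equivalently, the smallest k with (A − λI)^k v = 0 for every generalised eigenvector v of λ).

  λ = -5: largest Jordan block has size 3, contributing (x + 5)^3

So m_A(x) = (x + 5)^3 = x^3 + 15*x^2 + 75*x + 125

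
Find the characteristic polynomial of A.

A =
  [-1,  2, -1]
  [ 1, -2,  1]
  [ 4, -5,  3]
x^3

Expanding det(x·I − A) (e.g. by cofactor expansion or by noting that A is similar to its Jordan form J, which has the same characteristic polynomial as A) gives
  χ_A(x) = x^3
which factors as x^3. The eigenvalues (with algebraic multiplicities) are λ = 0 with multiplicity 3.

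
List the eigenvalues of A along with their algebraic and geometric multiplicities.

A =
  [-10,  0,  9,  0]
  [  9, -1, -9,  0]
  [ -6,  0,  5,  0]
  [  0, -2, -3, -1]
λ = -4: alg = 1, geom = 1; λ = -1: alg = 3, geom = 2

Step 1 — factor the characteristic polynomial to read off the algebraic multiplicities:
  χ_A(x) = (x + 1)^3*(x + 4)

Step 2 — compute geometric multiplicities via the rank-nullity identity g(λ) = n − rank(A − λI):
  rank(A − (-4)·I) = 3, so dim ker(A − (-4)·I) = n − 3 = 1
  rank(A − (-1)·I) = 2, so dim ker(A − (-1)·I) = n − 2 = 2

Summary:
  λ = -4: algebraic multiplicity = 1, geometric multiplicity = 1
  λ = -1: algebraic multiplicity = 3, geometric multiplicity = 2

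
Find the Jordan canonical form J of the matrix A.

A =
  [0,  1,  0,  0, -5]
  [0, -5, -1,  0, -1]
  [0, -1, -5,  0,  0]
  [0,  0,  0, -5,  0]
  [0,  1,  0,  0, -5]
J_3(-5) ⊕ J_1(-5) ⊕ J_1(0)

The characteristic polynomial is
  det(x·I − A) = x^5 + 20*x^4 + 150*x^3 + 500*x^2 + 625*x = x*(x + 5)^4

Eigenvalues and multiplicities (the geometric multiplicity of λ is n − rank(A − λI), which equals the number of Jordan blocks for λ):
  λ = -5: algebraic multiplicity = 4, geometric multiplicity = 2
  λ = 0: algebraic multiplicity = 1, geometric multiplicity = 1

Determining the block sizes for each eigenvalue:
  λ = -5: with am = 4 and gm = 2, the partition is not yet determined (e.g. several partitions of 4 into 2 parts exist). Let N = A − (-5)·I. Computing rank(N^1) = 3, rank(N^2) = 2, rank(N^3) = 1; the number of blocks of size ≥ j is rank(N^{j−1}) − rank(N^j), giving [2, 1, 1]. So we have 1 block(s) of size 3, 1 block(s) of size 1 → block sizes [3, 1]
  λ = 0: one block (gm = 1), so the single block has size am = 1 → block sizes [1]

Assembling the blocks gives a Jordan form
J =
  [-5,  1,  0,  0, 0]
  [ 0, -5,  1,  0, 0]
  [ 0,  0, -5,  0, 0]
  [ 0,  0,  0, -5, 0]
  [ 0,  0,  0,  0, 0]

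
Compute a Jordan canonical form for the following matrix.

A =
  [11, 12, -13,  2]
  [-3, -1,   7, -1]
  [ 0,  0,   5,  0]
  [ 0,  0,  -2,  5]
J_3(5) ⊕ J_1(5)

The characteristic polynomial is
  det(x·I − A) = x^4 - 20*x^3 + 150*x^2 - 500*x + 625 = (x - 5)^4

Eigenvalues and multiplicities (the geometric multiplicity of λ is n − rank(A − λI), which equals the number of Jordan blocks for λ):
  λ = 5: algebraic multiplicity = 4, geometric multiplicity = 2

Determining the block sizes for each eigenvalue:
  λ = 5: with am = 4 and gm = 2, the partition is not yet determined (e.g. several partitions of 4 into 2 parts exist). Let N = A − (5)·I. Computing rank(N^1) = 2, rank(N^2) = 1, rank(N^3) = 0; the number of blocks of size ≥ j is rank(N^{j−1}) − rank(N^j), giving [2, 1, 1]. So we have 1 block(s) of size 3, 1 block(s) of size 1 → block sizes [3, 1]

Assembling the blocks gives a Jordan form
J =
  [5, 1, 0, 0]
  [0, 5, 1, 0]
  [0, 0, 5, 0]
  [0, 0, 0, 5]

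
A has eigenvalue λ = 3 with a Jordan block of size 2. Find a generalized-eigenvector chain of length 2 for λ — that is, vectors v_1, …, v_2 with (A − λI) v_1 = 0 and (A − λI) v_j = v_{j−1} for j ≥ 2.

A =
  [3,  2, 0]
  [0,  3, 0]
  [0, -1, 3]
A Jordan chain for λ = 3 of length 2:
v_1 = (2, 0, -1)ᵀ
v_2 = (0, 1, 0)ᵀ

Let N = A − (3)·I. We want v_2 with N^2 v_2 = 0 but N^1 v_2 ≠ 0; then v_{j-1} := N · v_j for j = 2, …, 2.

Pick v_2 = (0, 1, 0)ᵀ.
Then v_1 = N · v_2 = (2, 0, -1)ᵀ.

Sanity check: (A − (3)·I) v_1 = (0, 0, 0)ᵀ = 0. ✓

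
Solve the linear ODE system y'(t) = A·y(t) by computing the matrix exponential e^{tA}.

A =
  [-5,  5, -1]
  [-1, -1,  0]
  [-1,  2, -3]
e^{tA} =
  [-2*t*exp(-3*t) + exp(-3*t), -t^2*exp(-3*t) + 5*t*exp(-3*t), t^2*exp(-3*t) - t*exp(-3*t)]
  [-t*exp(-3*t), -t^2*exp(-3*t)/2 + 2*t*exp(-3*t) + exp(-3*t), t^2*exp(-3*t)/2]
  [-t*exp(-3*t), -t^2*exp(-3*t)/2 + 2*t*exp(-3*t), t^2*exp(-3*t)/2 + exp(-3*t)]

Strategy: write A = P · J · P⁻¹ where J is a Jordan canonical form, so e^{tA} = P · e^{tJ} · P⁻¹, and e^{tJ} can be computed block-by-block.

A has Jordan form
J =
  [-3,  1,  0]
  [ 0, -3,  1]
  [ 0,  0, -3]
(up to reordering of blocks).

Per-block formulas:
  For a 3×3 Jordan block J_3(-3): exp(t · J_3(-3)) = e^(-3t)·(I + t·N + (t^2/2)·N^2), where N is the 3×3 nilpotent shift.

After assembling e^{tJ} and conjugating by P, we get:

e^{tA} =
  [-2*t*exp(-3*t) + exp(-3*t), -t^2*exp(-3*t) + 5*t*exp(-3*t), t^2*exp(-3*t) - t*exp(-3*t)]
  [-t*exp(-3*t), -t^2*exp(-3*t)/2 + 2*t*exp(-3*t) + exp(-3*t), t^2*exp(-3*t)/2]
  [-t*exp(-3*t), -t^2*exp(-3*t)/2 + 2*t*exp(-3*t), t^2*exp(-3*t)/2 + exp(-3*t)]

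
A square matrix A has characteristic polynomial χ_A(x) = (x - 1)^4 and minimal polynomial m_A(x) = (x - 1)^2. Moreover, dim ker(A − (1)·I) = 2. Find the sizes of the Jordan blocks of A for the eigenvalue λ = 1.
Block sizes for λ = 1: [2, 2]

Step 1 — from the characteristic polynomial, algebraic multiplicity of λ = 1 is 4. From dim ker(A − (1)·I) = 2, there are exactly 2 Jordan blocks for λ = 1.
Step 2 — from the minimal polynomial, the factor (x − 1)^2 tells us the largest block for λ = 1 has size 2.
Step 3 — with total size 4, 2 blocks, and largest block 2, the block sizes (in nonincreasing order) are [2, 2].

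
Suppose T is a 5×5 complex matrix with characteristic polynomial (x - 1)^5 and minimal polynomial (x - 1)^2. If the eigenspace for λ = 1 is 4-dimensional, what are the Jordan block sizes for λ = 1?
Block sizes for λ = 1: [2, 1, 1, 1]

Step 1 — from the characteristic polynomial, algebraic multiplicity of λ = 1 is 5. From dim ker(T − (1)·I) = 4, there are exactly 4 Jordan blocks for λ = 1.
Step 2 — from the minimal polynomial, the factor (x − 1)^2 tells us the largest block for λ = 1 has size 2.
Step 3 — with total size 5, 4 blocks, and largest block 2, the block sizes (in nonincreasing order) are [2, 1, 1, 1].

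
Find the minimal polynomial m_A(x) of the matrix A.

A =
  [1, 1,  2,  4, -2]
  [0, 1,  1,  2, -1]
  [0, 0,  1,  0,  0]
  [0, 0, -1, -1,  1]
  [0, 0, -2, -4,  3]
x^3 - 3*x^2 + 3*x - 1

The characteristic polynomial is χ_A(x) = (x - 1)^5, so the eigenvalues are known. The minimal polynomial is
  m_A(x) = Π_λ (x − λ)^{k_λ}
where k_λ is the size of the *largest* Jordan block for λ (equivalently, the smallest k with (A − λI)^k v = 0 for every generalised eigenvector v of λ).

  λ = 1: largest Jordan block has size 3, contributing (x − 1)^3

So m_A(x) = (x - 1)^3 = x^3 - 3*x^2 + 3*x - 1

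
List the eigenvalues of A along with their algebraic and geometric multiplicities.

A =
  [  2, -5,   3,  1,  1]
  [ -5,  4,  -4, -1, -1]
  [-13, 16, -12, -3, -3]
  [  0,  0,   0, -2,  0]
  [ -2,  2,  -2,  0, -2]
λ = -2: alg = 5, geom = 3

Step 1 — factor the characteristic polynomial to read off the algebraic multiplicities:
  χ_A(x) = (x + 2)^5

Step 2 — compute geometric multiplicities via the rank-nullity identity g(λ) = n − rank(A − λI):
  rank(A − (-2)·I) = 2, so dim ker(A − (-2)·I) = n − 2 = 3

Summary:
  λ = -2: algebraic multiplicity = 5, geometric multiplicity = 3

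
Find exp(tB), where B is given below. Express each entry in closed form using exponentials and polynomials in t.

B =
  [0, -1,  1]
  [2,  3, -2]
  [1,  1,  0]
e^{tB} =
  [-t*exp(t) + exp(t), -t*exp(t), t*exp(t)]
  [2*t*exp(t), 2*t*exp(t) + exp(t), -2*t*exp(t)]
  [t*exp(t), t*exp(t), -t*exp(t) + exp(t)]

Strategy: write B = P · J · P⁻¹ where J is a Jordan canonical form, so e^{tB} = P · e^{tJ} · P⁻¹, and e^{tJ} can be computed block-by-block.

B has Jordan form
J =
  [1, 1, 0]
  [0, 1, 0]
  [0, 0, 1]
(up to reordering of blocks).

Per-block formulas:
  For a 2×2 Jordan block J_2(1): exp(t · J_2(1)) = e^(1t)·(I + t·N), where N is the 2×2 nilpotent shift.
  For a 1×1 block at λ = 1: exp(t · [1]) = [e^(1t)].

After assembling e^{tJ} and conjugating by P, we get:

e^{tB} =
  [-t*exp(t) + exp(t), -t*exp(t), t*exp(t)]
  [2*t*exp(t), 2*t*exp(t) + exp(t), -2*t*exp(t)]
  [t*exp(t), t*exp(t), -t*exp(t) + exp(t)]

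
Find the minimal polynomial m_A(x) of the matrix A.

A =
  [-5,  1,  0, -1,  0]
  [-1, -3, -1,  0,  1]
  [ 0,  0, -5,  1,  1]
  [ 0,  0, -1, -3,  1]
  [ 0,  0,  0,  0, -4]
x^2 + 8*x + 16

The characteristic polynomial is χ_A(x) = (x + 4)^5, so the eigenvalues are known. The minimal polynomial is
  m_A(x) = Π_λ (x − λ)^{k_λ}
where k_λ is the size of the *largest* Jordan block for λ (equivalently, the smallest k with (A − λI)^k v = 0 for every generalised eigenvector v of λ).

  λ = -4: largest Jordan block has size 2, contributing (x + 4)^2

So m_A(x) = (x + 4)^2 = x^2 + 8*x + 16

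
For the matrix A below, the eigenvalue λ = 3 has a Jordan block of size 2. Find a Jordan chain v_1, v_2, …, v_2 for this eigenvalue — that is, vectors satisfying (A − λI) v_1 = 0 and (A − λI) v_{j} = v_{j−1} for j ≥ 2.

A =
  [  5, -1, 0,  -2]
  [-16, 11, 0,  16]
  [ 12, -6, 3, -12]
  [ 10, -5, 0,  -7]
A Jordan chain for λ = 3 of length 2:
v_1 = (2, -16, 12, 10)ᵀ
v_2 = (1, 0, 0, 0)ᵀ

Let N = A − (3)·I. We want v_2 with N^2 v_2 = 0 but N^1 v_2 ≠ 0; then v_{j-1} := N · v_j for j = 2, …, 2.

Pick v_2 = (1, 0, 0, 0)ᵀ.
Then v_1 = N · v_2 = (2, -16, 12, 10)ᵀ.

Sanity check: (A − (3)·I) v_1 = (0, 0, 0, 0)ᵀ = 0. ✓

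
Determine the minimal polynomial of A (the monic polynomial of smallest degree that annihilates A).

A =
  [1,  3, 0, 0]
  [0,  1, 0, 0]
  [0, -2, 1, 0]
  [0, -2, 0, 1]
x^2 - 2*x + 1

The characteristic polynomial is χ_A(x) = (x - 1)^4, so the eigenvalues are known. The minimal polynomial is
  m_A(x) = Π_λ (x − λ)^{k_λ}
where k_λ is the size of the *largest* Jordan block for λ (equivalently, the smallest k with (A − λI)^k v = 0 for every generalised eigenvector v of λ).

  λ = 1: largest Jordan block has size 2, contributing (x − 1)^2

So m_A(x) = (x - 1)^2 = x^2 - 2*x + 1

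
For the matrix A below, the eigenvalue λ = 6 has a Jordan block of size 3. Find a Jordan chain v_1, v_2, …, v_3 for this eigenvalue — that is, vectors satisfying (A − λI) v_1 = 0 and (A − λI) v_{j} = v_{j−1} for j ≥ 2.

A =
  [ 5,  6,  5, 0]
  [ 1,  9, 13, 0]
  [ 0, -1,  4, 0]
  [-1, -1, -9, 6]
A Jordan chain for λ = 6 of length 3:
v_1 = (7, 2, -1, 0)ᵀ
v_2 = (-1, 1, 0, -1)ᵀ
v_3 = (1, 0, 0, 0)ᵀ

Let N = A − (6)·I. We want v_3 with N^3 v_3 = 0 but N^2 v_3 ≠ 0; then v_{j-1} := N · v_j for j = 3, …, 2.

Pick v_3 = (1, 0, 0, 0)ᵀ.
Then v_2 = N · v_3 = (-1, 1, 0, -1)ᵀ.
Then v_1 = N · v_2 = (7, 2, -1, 0)ᵀ.

Sanity check: (A − (6)·I) v_1 = (0, 0, 0, 0)ᵀ = 0. ✓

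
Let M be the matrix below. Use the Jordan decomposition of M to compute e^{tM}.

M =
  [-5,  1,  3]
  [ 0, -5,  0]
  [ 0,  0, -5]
e^{tM} =
  [exp(-5*t), t*exp(-5*t), 3*t*exp(-5*t)]
  [0, exp(-5*t), 0]
  [0, 0, exp(-5*t)]

Strategy: write M = P · J · P⁻¹ where J is a Jordan canonical form, so e^{tM} = P · e^{tJ} · P⁻¹, and e^{tJ} can be computed block-by-block.

M has Jordan form
J =
  [-5,  1,  0]
  [ 0, -5,  0]
  [ 0,  0, -5]
(up to reordering of blocks).

Per-block formulas:
  For a 2×2 Jordan block J_2(-5): exp(t · J_2(-5)) = e^(-5t)·(I + t·N), where N is the 2×2 nilpotent shift.
  For a 1×1 block at λ = -5: exp(t · [-5]) = [e^(-5t)].

After assembling e^{tJ} and conjugating by P, we get:

e^{tM} =
  [exp(-5*t), t*exp(-5*t), 3*t*exp(-5*t)]
  [0, exp(-5*t), 0]
  [0, 0, exp(-5*t)]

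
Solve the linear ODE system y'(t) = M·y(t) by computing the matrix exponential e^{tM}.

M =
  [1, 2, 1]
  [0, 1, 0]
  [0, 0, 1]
e^{tM} =
  [exp(t), 2*t*exp(t), t*exp(t)]
  [0, exp(t), 0]
  [0, 0, exp(t)]

Strategy: write M = P · J · P⁻¹ where J is a Jordan canonical form, so e^{tM} = P · e^{tJ} · P⁻¹, and e^{tJ} can be computed block-by-block.

M has Jordan form
J =
  [1, 1, 0]
  [0, 1, 0]
  [0, 0, 1]
(up to reordering of blocks).

Per-block formulas:
  For a 1×1 block at λ = 1: exp(t · [1]) = [e^(1t)].
  For a 2×2 Jordan block J_2(1): exp(t · J_2(1)) = e^(1t)·(I + t·N), where N is the 2×2 nilpotent shift.

After assembling e^{tJ} and conjugating by P, we get:

e^{tM} =
  [exp(t), 2*t*exp(t), t*exp(t)]
  [0, exp(t), 0]
  [0, 0, exp(t)]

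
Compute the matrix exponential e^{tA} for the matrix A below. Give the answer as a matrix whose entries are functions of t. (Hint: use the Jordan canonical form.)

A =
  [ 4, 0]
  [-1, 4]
e^{tA} =
  [exp(4*t), 0]
  [-t*exp(4*t), exp(4*t)]

Strategy: write A = P · J · P⁻¹ where J is a Jordan canonical form, so e^{tA} = P · e^{tJ} · P⁻¹, and e^{tJ} can be computed block-by-block.

A has Jordan form
J =
  [4, 1]
  [0, 4]
(up to reordering of blocks).

Per-block formulas:
  For a 2×2 Jordan block J_2(4): exp(t · J_2(4)) = e^(4t)·(I + t·N), where N is the 2×2 nilpotent shift.

After assembling e^{tJ} and conjugating by P, we get:

e^{tA} =
  [exp(4*t), 0]
  [-t*exp(4*t), exp(4*t)]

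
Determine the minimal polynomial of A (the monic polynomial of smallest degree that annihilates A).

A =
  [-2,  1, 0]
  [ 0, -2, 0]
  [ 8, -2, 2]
x^3 + 2*x^2 - 4*x - 8

The characteristic polynomial is χ_A(x) = (x - 2)*(x + 2)^2, so the eigenvalues are known. The minimal polynomial is
  m_A(x) = Π_λ (x − λ)^{k_λ}
where k_λ is the size of the *largest* Jordan block for λ (equivalently, the smallest k with (A − λI)^k v = 0 for every generalised eigenvector v of λ).

  λ = -2: largest Jordan block has size 2, contributing (x + 2)^2
  λ = 2: largest Jordan block has size 1, contributing (x − 2)

So m_A(x) = (x - 2)*(x + 2)^2 = x^3 + 2*x^2 - 4*x - 8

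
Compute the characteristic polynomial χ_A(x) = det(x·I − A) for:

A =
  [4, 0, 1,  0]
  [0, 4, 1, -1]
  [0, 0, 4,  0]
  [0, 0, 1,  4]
x^4 - 16*x^3 + 96*x^2 - 256*x + 256

Expanding det(x·I − A) (e.g. by cofactor expansion or by noting that A is similar to its Jordan form J, which has the same characteristic polynomial as A) gives
  χ_A(x) = x^4 - 16*x^3 + 96*x^2 - 256*x + 256
which factors as (x - 4)^4. The eigenvalues (with algebraic multiplicities) are λ = 4 with multiplicity 4.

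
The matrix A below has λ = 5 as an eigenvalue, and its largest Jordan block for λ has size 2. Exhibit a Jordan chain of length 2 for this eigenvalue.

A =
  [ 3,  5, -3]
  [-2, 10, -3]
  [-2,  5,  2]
A Jordan chain for λ = 5 of length 2:
v_1 = (-2, -2, -2)ᵀ
v_2 = (1, 0, 0)ᵀ

Let N = A − (5)·I. We want v_2 with N^2 v_2 = 0 but N^1 v_2 ≠ 0; then v_{j-1} := N · v_j for j = 2, …, 2.

Pick v_2 = (1, 0, 0)ᵀ.
Then v_1 = N · v_2 = (-2, -2, -2)ᵀ.

Sanity check: (A − (5)·I) v_1 = (0, 0, 0)ᵀ = 0. ✓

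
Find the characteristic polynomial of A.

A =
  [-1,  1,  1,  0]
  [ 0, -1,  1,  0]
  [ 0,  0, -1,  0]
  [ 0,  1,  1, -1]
x^4 + 4*x^3 + 6*x^2 + 4*x + 1

Expanding det(x·I − A) (e.g. by cofactor expansion or by noting that A is similar to its Jordan form J, which has the same characteristic polynomial as A) gives
  χ_A(x) = x^4 + 4*x^3 + 6*x^2 + 4*x + 1
which factors as (x + 1)^4. The eigenvalues (with algebraic multiplicities) are λ = -1 with multiplicity 4.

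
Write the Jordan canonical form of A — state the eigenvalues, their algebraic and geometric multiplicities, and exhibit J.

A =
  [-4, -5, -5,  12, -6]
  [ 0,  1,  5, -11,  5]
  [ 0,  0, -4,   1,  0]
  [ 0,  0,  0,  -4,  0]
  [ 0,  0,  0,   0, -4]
J_2(-4) ⊕ J_2(-4) ⊕ J_1(1)

The characteristic polynomial is
  det(x·I − A) = x^5 + 15*x^4 + 80*x^3 + 160*x^2 - 256 = (x - 1)*(x + 4)^4

Eigenvalues and multiplicities (the geometric multiplicity of λ is n − rank(A − λI), which equals the number of Jordan blocks for λ):
  λ = -4: algebraic multiplicity = 4, geometric multiplicity = 2
  λ = 1: algebraic multiplicity = 1, geometric multiplicity = 1

Determining the block sizes for each eigenvalue:
  λ = -4: with am = 4 and gm = 2, the partition is not yet determined (e.g. several partitions of 4 into 2 parts exist). Let N = A − (-4)·I. Computing rank(N^1) = 3, rank(N^2) = 1; the number of blocks of size ≥ j is rank(N^{j−1}) − rank(N^j), giving [2, 2]. So we have 2 block(s) of size 2 → block sizes [2, 2]
  λ = 1: one block (gm = 1), so the single block has size am = 1 → block sizes [1]

Assembling the blocks gives a Jordan form
J =
  [-4,  1,  0,  0, 0]
  [ 0, -4,  0,  0, 0]
  [ 0,  0, -4,  1, 0]
  [ 0,  0,  0, -4, 0]
  [ 0,  0,  0,  0, 1]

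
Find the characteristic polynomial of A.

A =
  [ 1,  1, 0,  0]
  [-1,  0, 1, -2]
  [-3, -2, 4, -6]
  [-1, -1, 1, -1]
x^4 - 4*x^3 + 6*x^2 - 4*x + 1

Expanding det(x·I − A) (e.g. by cofactor expansion or by noting that A is similar to its Jordan form J, which has the same characteristic polynomial as A) gives
  χ_A(x) = x^4 - 4*x^3 + 6*x^2 - 4*x + 1
which factors as (x - 1)^4. The eigenvalues (with algebraic multiplicities) are λ = 1 with multiplicity 4.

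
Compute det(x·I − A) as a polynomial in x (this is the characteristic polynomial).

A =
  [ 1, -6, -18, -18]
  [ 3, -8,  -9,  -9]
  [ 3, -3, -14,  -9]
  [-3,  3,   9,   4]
x^4 + 17*x^3 + 105*x^2 + 275*x + 250

Expanding det(x·I − A) (e.g. by cofactor expansion or by noting that A is similar to its Jordan form J, which has the same characteristic polynomial as A) gives
  χ_A(x) = x^4 + 17*x^3 + 105*x^2 + 275*x + 250
which factors as (x + 2)*(x + 5)^3. The eigenvalues (with algebraic multiplicities) are λ = -5 with multiplicity 3, λ = -2 with multiplicity 1.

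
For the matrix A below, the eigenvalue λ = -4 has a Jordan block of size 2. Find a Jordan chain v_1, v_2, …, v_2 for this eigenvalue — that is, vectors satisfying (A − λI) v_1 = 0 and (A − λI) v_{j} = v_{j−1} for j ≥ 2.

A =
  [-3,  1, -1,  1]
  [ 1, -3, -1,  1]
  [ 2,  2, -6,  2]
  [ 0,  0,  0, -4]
A Jordan chain for λ = -4 of length 2:
v_1 = (1, 1, 2, 0)ᵀ
v_2 = (1, 0, 0, 0)ᵀ

Let N = A − (-4)·I. We want v_2 with N^2 v_2 = 0 but N^1 v_2 ≠ 0; then v_{j-1} := N · v_j for j = 2, …, 2.

Pick v_2 = (1, 0, 0, 0)ᵀ.
Then v_1 = N · v_2 = (1, 1, 2, 0)ᵀ.

Sanity check: (A − (-4)·I) v_1 = (0, 0, 0, 0)ᵀ = 0. ✓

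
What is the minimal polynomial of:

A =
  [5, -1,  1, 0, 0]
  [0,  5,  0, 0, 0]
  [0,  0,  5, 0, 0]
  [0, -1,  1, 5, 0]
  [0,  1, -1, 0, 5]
x^2 - 10*x + 25

The characteristic polynomial is χ_A(x) = (x - 5)^5, so the eigenvalues are known. The minimal polynomial is
  m_A(x) = Π_λ (x − λ)^{k_λ}
where k_λ is the size of the *largest* Jordan block for λ (equivalently, the smallest k with (A − λI)^k v = 0 for every generalised eigenvector v of λ).

  λ = 5: largest Jordan block has size 2, contributing (x − 5)^2

So m_A(x) = (x - 5)^2 = x^2 - 10*x + 25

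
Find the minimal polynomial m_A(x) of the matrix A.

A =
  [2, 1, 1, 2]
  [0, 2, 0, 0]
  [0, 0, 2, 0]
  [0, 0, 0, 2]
x^2 - 4*x + 4

The characteristic polynomial is χ_A(x) = (x - 2)^4, so the eigenvalues are known. The minimal polynomial is
  m_A(x) = Π_λ (x − λ)^{k_λ}
where k_λ is the size of the *largest* Jordan block for λ (equivalently, the smallest k with (A − λI)^k v = 0 for every generalised eigenvector v of λ).

  λ = 2: largest Jordan block has size 2, contributing (x − 2)^2

So m_A(x) = (x - 2)^2 = x^2 - 4*x + 4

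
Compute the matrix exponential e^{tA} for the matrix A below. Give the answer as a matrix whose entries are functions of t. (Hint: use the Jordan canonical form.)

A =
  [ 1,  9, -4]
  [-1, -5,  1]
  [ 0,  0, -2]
e^{tA} =
  [3*t*exp(-2*t) + exp(-2*t), 9*t*exp(-2*t), -3*t^2*exp(-2*t)/2 - 4*t*exp(-2*t)]
  [-t*exp(-2*t), -3*t*exp(-2*t) + exp(-2*t), t^2*exp(-2*t)/2 + t*exp(-2*t)]
  [0, 0, exp(-2*t)]

Strategy: write A = P · J · P⁻¹ where J is a Jordan canonical form, so e^{tA} = P · e^{tJ} · P⁻¹, and e^{tJ} can be computed block-by-block.

A has Jordan form
J =
  [-2,  1,  0]
  [ 0, -2,  1]
  [ 0,  0, -2]
(up to reordering of blocks).

Per-block formulas:
  For a 3×3 Jordan block J_3(-2): exp(t · J_3(-2)) = e^(-2t)·(I + t·N + (t^2/2)·N^2), where N is the 3×3 nilpotent shift.

After assembling e^{tJ} and conjugating by P, we get:

e^{tA} =
  [3*t*exp(-2*t) + exp(-2*t), 9*t*exp(-2*t), -3*t^2*exp(-2*t)/2 - 4*t*exp(-2*t)]
  [-t*exp(-2*t), -3*t*exp(-2*t) + exp(-2*t), t^2*exp(-2*t)/2 + t*exp(-2*t)]
  [0, 0, exp(-2*t)]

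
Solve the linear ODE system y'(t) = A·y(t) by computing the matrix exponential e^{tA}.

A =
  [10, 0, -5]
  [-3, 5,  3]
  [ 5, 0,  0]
e^{tA} =
  [5*t*exp(5*t) + exp(5*t), 0, -5*t*exp(5*t)]
  [-3*t*exp(5*t), exp(5*t), 3*t*exp(5*t)]
  [5*t*exp(5*t), 0, -5*t*exp(5*t) + exp(5*t)]

Strategy: write A = P · J · P⁻¹ where J is a Jordan canonical form, so e^{tA} = P · e^{tJ} · P⁻¹, and e^{tJ} can be computed block-by-block.

A has Jordan form
J =
  [5, 1, 0]
  [0, 5, 0]
  [0, 0, 5]
(up to reordering of blocks).

Per-block formulas:
  For a 1×1 block at λ = 5: exp(t · [5]) = [e^(5t)].
  For a 2×2 Jordan block J_2(5): exp(t · J_2(5)) = e^(5t)·(I + t·N), where N is the 2×2 nilpotent shift.

After assembling e^{tJ} and conjugating by P, we get:

e^{tA} =
  [5*t*exp(5*t) + exp(5*t), 0, -5*t*exp(5*t)]
  [-3*t*exp(5*t), exp(5*t), 3*t*exp(5*t)]
  [5*t*exp(5*t), 0, -5*t*exp(5*t) + exp(5*t)]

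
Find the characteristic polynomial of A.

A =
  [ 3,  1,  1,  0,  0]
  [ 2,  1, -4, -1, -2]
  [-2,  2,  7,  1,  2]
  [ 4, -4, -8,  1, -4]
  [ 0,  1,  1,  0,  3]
x^5 - 15*x^4 + 90*x^3 - 270*x^2 + 405*x - 243

Expanding det(x·I − A) (e.g. by cofactor expansion or by noting that A is similar to its Jordan form J, which has the same characteristic polynomial as A) gives
  χ_A(x) = x^5 - 15*x^4 + 90*x^3 - 270*x^2 + 405*x - 243
which factors as (x - 3)^5. The eigenvalues (with algebraic multiplicities) are λ = 3 with multiplicity 5.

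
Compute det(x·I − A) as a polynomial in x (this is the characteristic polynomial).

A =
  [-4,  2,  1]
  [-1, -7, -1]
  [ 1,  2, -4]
x^3 + 15*x^2 + 75*x + 125

Expanding det(x·I − A) (e.g. by cofactor expansion or by noting that A is similar to its Jordan form J, which has the same characteristic polynomial as A) gives
  χ_A(x) = x^3 + 15*x^2 + 75*x + 125
which factors as (x + 5)^3. The eigenvalues (with algebraic multiplicities) are λ = -5 with multiplicity 3.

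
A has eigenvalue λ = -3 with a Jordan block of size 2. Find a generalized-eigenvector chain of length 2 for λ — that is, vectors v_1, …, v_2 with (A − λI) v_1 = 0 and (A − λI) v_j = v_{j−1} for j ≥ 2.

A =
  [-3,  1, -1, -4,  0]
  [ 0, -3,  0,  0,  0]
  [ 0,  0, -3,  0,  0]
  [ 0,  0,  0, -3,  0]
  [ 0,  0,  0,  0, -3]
A Jordan chain for λ = -3 of length 2:
v_1 = (1, 0, 0, 0, 0)ᵀ
v_2 = (0, 1, 0, 0, 0)ᵀ

Let N = A − (-3)·I. We want v_2 with N^2 v_2 = 0 but N^1 v_2 ≠ 0; then v_{j-1} := N · v_j for j = 2, …, 2.

Pick v_2 = (0, 1, 0, 0, 0)ᵀ.
Then v_1 = N · v_2 = (1, 0, 0, 0, 0)ᵀ.

Sanity check: (A − (-3)·I) v_1 = (0, 0, 0, 0, 0)ᵀ = 0. ✓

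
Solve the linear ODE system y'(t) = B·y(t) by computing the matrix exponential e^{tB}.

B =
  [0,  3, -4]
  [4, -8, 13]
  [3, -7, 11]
e^{tB} =
  [t^2*exp(t)/2 - t*exp(t) + exp(t), -t^2*exp(t) + 3*t*exp(t), 3*t^2*exp(t)/2 - 4*t*exp(t)]
  [-t^2*exp(t)/2 + 4*t*exp(t), t^2*exp(t) - 9*t*exp(t) + exp(t), -3*t^2*exp(t)/2 + 13*t*exp(t)]
  [-t^2*exp(t)/2 + 3*t*exp(t), t^2*exp(t) - 7*t*exp(t), -3*t^2*exp(t)/2 + 10*t*exp(t) + exp(t)]

Strategy: write B = P · J · P⁻¹ where J is a Jordan canonical form, so e^{tB} = P · e^{tJ} · P⁻¹, and e^{tJ} can be computed block-by-block.

B has Jordan form
J =
  [1, 1, 0]
  [0, 1, 1]
  [0, 0, 1]
(up to reordering of blocks).

Per-block formulas:
  For a 3×3 Jordan block J_3(1): exp(t · J_3(1)) = e^(1t)·(I + t·N + (t^2/2)·N^2), where N is the 3×3 nilpotent shift.

After assembling e^{tJ} and conjugating by P, we get:

e^{tB} =
  [t^2*exp(t)/2 - t*exp(t) + exp(t), -t^2*exp(t) + 3*t*exp(t), 3*t^2*exp(t)/2 - 4*t*exp(t)]
  [-t^2*exp(t)/2 + 4*t*exp(t), t^2*exp(t) - 9*t*exp(t) + exp(t), -3*t^2*exp(t)/2 + 13*t*exp(t)]
  [-t^2*exp(t)/2 + 3*t*exp(t), t^2*exp(t) - 7*t*exp(t), -3*t^2*exp(t)/2 + 10*t*exp(t) + exp(t)]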